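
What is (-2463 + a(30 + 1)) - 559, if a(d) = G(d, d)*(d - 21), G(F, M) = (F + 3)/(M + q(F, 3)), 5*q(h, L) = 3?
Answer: -237888/79 ≈ -3011.2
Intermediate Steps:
q(h, L) = 3/5 (q(h, L) = (1/5)*3 = 3/5)
G(F, M) = (3 + F)/(3/5 + M) (G(F, M) = (F + 3)/(M + 3/5) = (3 + F)/(3/5 + M))
a(d) = 5*(-21 + d)*(3 + d)/(3 + 5*d) (a(d) = (5*(3 + d)/(3 + 5*d))*(d - 21) = (5*(3 + d)/(3 + 5*d))*(-21 + d) = 5*(-21 + d)*(3 + d)/(3 + 5*d))
(-2463 + a(30 + 1)) - 559 = (-2463 + 5*(-21 + (30 + 1))*(3 + (30 + 1))/(3 + 5*(30 + 1))) - 559 = (-2463 + 5*(-21 + 31)*(3 + 31)/(3 + 5*31)) - 559 = (-2463 + 5*10*34/(3 + 155)) - 559 = (-2463 + 5*10*34/158) - 559 = (-2463 + 5*(1/158)*10*34) - 559 = (-2463 + 850/79) - 559 = -193727/79 - 559 = -237888/79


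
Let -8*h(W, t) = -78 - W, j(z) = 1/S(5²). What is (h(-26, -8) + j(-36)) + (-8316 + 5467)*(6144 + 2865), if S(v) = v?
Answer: -1283331723/50 ≈ -2.5667e+7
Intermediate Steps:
j(z) = 1/25 (j(z) = 1/(5²) = 1/25)
h(W, t) = 39/4 + W/8 (h(W, t) = -(-78 - W)/8 = 39/4 + W/8)
(h(-26, -8) + j(-36)) + (-8316 + 5467)*(6144 + 2865) = ((39/4 + (⅛)*(-26)) + 1/25) + (-8316 + 5467)*(6144 + 2865) = ((39/4 - 13/4) + 1/25) - 2849*9009 = (13/2 + 1/25) - 25666641 = 327/50 - 25666641 = -1283331723/50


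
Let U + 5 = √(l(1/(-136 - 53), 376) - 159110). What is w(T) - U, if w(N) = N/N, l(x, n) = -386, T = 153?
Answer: 6 - 2*I*√39874 ≈ 6.0 - 399.37*I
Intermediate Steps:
U = -5 + 2*I*√39874 (U = -5 + √(-386 - 159110) = -5 + √(-159496) = -5 + 2*I*√39874 ≈ -5.0 + 399.37*I)
w(N) = 1
w(T) - U = 1 - (-5 + 2*I*√39874) = 1 + (5 - 2*I*√39874) = 6 - 2*I*√39874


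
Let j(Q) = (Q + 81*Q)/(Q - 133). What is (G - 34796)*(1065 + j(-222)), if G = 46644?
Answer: 4695113592/355 ≈ 1.3226e+7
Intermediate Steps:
j(Q) = 82*Q/(-133 + Q) (j(Q) = (82*Q)/(-133 + Q) = 82*Q/(-133 + Q))
(G - 34796)*(1065 + j(-222)) = (46644 - 34796)*(1065 + 82*(-222)/(-133 - 222)) = 11848*(1065 + 82*(-222)/(-355)) = 11848*(1065 + 82*(-222)*(-1/355)) = 11848*(1065 + 18204/355) = 11848*(396279/355) = 4695113592/355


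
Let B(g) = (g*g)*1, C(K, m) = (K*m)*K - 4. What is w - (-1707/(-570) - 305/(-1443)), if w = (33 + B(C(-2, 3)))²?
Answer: 2578786513/274170 ≈ 9405.8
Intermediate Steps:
C(K, m) = -4 + m*K² (C(K, m) = m*K² - 4 = -4 + m*K²)
B(g) = g² (B(g) = g²*1 = g²)
w = 9409 (w = (33 + (-4 + 3*(-2)²)²)² = (33 + (-4 + 3*4)²)² = (33 + (-4 + 12)²)² = (33 + 8²)² = (33 + 64)² = 97² = 9409)
w - (-1707/(-570) - 305/(-1443)) = 9409 - (-1707/(-570) - 305/(-1443)) = 9409 - (-1707*(-1/570) - 305*(-1/1443)) = 9409 - (569/190 + 305/1443) = 9409 - 1*879017/274170 = 9409 - 879017/274170 = 2578786513/274170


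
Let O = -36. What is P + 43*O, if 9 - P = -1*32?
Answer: -1507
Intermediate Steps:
P = 41 (P = 9 - (-1)*32 = 9 - 1*(-32) = 9 + 32 = 41)
P + 43*O = 41 + 43*(-36) = 41 - 1548 = -1507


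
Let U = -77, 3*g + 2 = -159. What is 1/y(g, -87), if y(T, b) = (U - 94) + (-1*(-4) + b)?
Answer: -1/254 ≈ -0.0039370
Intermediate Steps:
g = -161/3 (g = -⅔ + (⅓)*(-159) = -⅔ - 53 = -161/3 ≈ -53.667)
y(T, b) = -167 + b (y(T, b) = (-77 - 94) + (-1*(-4) + b) = -171 + (4 + b) = -167 + b)
1/y(g, -87) = 1/(-167 - 87) = 1/(-254) = -1/254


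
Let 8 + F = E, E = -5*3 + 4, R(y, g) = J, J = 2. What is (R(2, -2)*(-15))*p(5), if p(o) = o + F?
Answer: 420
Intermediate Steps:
R(y, g) = 2
E = -11 (E = -15 + 4 = -11)
F = -19 (F = -8 - 11 = -19)
p(o) = -19 + o (p(o) = o - 19 = -19 + o)
(R(2, -2)*(-15))*p(5) = (2*(-15))*(-19 + 5) = -30*(-14) = 420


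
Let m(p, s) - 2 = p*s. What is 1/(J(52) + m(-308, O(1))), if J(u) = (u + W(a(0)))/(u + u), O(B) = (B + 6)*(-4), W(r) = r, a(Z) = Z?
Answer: 2/17253 ≈ 0.00011592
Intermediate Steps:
O(B) = -24 - 4*B (O(B) = (6 + B)*(-4) = -24 - 4*B)
m(p, s) = 2 + p*s
J(u) = 1/2 (J(u) = (u + 0)/(u + u) = u/((2*u)) = u*(1/(2*u)) = 1/2)
1/(J(52) + m(-308, O(1))) = 1/(1/2 + (2 - 308*(-24 - 4*1))) = 1/(1/2 + (2 - 308*(-24 - 4))) = 1/(1/2 + (2 - 308*(-28))) = 1/(1/2 + (2 + 8624)) = 1/(1/2 + 8626) = 1/(17253/2) = 2/17253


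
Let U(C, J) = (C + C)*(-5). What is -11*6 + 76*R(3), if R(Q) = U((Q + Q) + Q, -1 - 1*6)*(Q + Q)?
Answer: -41106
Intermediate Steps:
U(C, J) = -10*C (U(C, J) = (2*C)*(-5) = -10*C)
R(Q) = -60*Q² (R(Q) = (-10*((Q + Q) + Q))*(Q + Q) = (-10*(2*Q + Q))*(2*Q) = (-30*Q)*(2*Q) = -60*Q²)
-11*6 + 76*R(3) = -11*6 + 76*(-60*3²) = -66 + 76*(-60*9) = -66 + 76*(-540) = -66 - 41040 = -41106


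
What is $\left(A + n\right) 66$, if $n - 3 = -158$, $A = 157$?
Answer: $132$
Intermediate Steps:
$n = -155$ ($n = 3 - 158 = -155$)
$\left(A + n\right) 66 = \left(157 - 155\right) 66 = 2 \cdot 66 = 132$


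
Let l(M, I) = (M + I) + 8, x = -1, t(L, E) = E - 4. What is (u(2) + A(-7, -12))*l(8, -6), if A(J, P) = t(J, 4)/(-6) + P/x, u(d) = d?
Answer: 140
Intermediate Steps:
t(L, E) = -4 + E
l(M, I) = 8 + I + M (l(M, I) = (I + M) + 8 = 8 + I + M)
A(J, P) = -P (A(J, P) = (-4 + 4)/(-6) + P/(-1) = 0*(-⅙) + P*(-1) = 0 - P = -P)
(u(2) + A(-7, -12))*l(8, -6) = (2 - 1*(-12))*(8 - 6 + 8) = (2 + 12)*10 = 14*10 = 140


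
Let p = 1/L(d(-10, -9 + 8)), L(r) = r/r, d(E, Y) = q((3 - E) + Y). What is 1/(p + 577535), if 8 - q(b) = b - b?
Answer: 1/577536 ≈ 1.7315e-6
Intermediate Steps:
q(b) = 8 (q(b) = 8 - (b - b) = 8 - 1*0 = 8 + 0 = 8)
d(E, Y) = 8
L(r) = 1
p = 1 (p = 1/1 = 1)
1/(p + 577535) = 1/(1 + 577535) = 1/577536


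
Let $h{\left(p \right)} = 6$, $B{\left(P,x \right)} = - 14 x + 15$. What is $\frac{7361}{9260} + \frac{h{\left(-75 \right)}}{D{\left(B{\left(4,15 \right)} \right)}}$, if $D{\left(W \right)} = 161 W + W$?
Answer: $\frac{7749281}{9750780} \approx 0.79473$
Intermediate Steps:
$B{\left(P,x \right)} = 15 - 14 x$
$D{\left(W \right)} = 162 W$
$\frac{7361}{9260} + \frac{h{\left(-75 \right)}}{D{\left(B{\left(4,15 \right)} \right)}} = \frac{7361}{9260} + \frac{6}{162 \left(15 - 210\right)} = 7361 \cdot \frac{1}{9260} + \frac{6}{162 \left(15 - 210\right)} = \frac{7361}{9260} + \frac{6}{162 \left(-195\right)} = \frac{7361}{9260} + \frac{6}{-31590} = \frac{7361}{9260} + 6 \left(- \frac{1}{31590}\right) = \frac{7361}{9260} - \frac{1}{5265} = \frac{7749281}{9750780}$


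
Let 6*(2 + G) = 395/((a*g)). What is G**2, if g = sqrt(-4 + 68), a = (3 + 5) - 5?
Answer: 11449/20736 ≈ 0.55213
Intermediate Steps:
a = 3 (a = 8 - 5 = 3)
g = 8 (g = sqrt(64) = 8)
G = 107/144 (G = -2 + (395/((3*8)))/6 = -2 + (395/24)/6 = -2 + (395*(1/24))/6 = -2 + (1/6)*(395/24) = -2 + 395/144 = 107/144 ≈ 0.74306)
G**2 = (107/144)**2 = 11449/20736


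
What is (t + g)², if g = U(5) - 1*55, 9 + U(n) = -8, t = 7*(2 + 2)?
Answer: 1936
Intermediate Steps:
t = 28 (t = 7*4 = 28)
U(n) = -17 (U(n) = -9 - 8 = -17)
g = -72 (g = -17 - 1*55 = -17 - 55 = -72)
(t + g)² = (28 - 72)² = (-44)² = 1936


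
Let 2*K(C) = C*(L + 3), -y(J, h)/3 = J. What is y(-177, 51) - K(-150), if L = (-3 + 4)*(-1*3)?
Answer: 531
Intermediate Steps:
y(J, h) = -3*J
L = -3 (L = 1*(-3) = -3)
K(C) = 0 (K(C) = (C*(-3 + 3))/2 = (C*0)/2 = (½)*0 = 0)
y(-177, 51) - K(-150) = -3*(-177) - 1*0 = 531 + 0 = 531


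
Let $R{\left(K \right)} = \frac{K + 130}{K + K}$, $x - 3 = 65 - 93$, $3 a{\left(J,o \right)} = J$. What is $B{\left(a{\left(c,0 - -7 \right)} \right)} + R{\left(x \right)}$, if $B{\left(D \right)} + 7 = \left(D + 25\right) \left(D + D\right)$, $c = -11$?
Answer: $- \frac{14899}{90} \approx -165.54$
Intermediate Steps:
$a{\left(J,o \right)} = \frac{J}{3}$
$x = -25$ ($x = 3 + \left(65 - 93\right) = 3 - 28 = -25$)
$R{\left(K \right)} = \frac{130 + K}{2 K}$
$B{\left(D \right)} = -7 + 2 D \left(25 + D\right)$ ($B{\left(D \right)} = -7 + \left(D + 25\right) \left(D + D\right) = -7 + \left(25 + D\right) 2 D = -7 + 2 D \left(25 + D\right)$)
$B{\left(a{\left(c,0 - -7 \right)} \right)} + R{\left(x \right)} = \left(-7 + 2 \left(\frac{1}{3} \left(-11\right)\right)^{2} + 50 \cdot \frac{1}{3} \left(-11\right)\right) + \frac{130 - 25}{2 \left(-25\right)} = \left(-7 + 2 \left(- \frac{11}{3}\right)^{2} + 50 \left(- \frac{11}{3}\right)\right) + \frac{1}{2} \left(- \frac{1}{25}\right) 105 = \left(-7 + 2 \cdot \frac{121}{9} - \frac{550}{3}\right) - \frac{21}{10} = \left(-7 + \frac{242}{9} - \frac{550}{3}\right) - \frac{21}{10} = - \frac{1471}{9} - \frac{21}{10} = - \frac{14899}{90}$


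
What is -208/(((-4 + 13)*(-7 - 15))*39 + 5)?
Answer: 208/7717 ≈ 0.026953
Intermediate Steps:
-208/(((-4 + 13)*(-7 - 15))*39 + 5) = -208/((9*(-22))*39 + 5) = -208/(-198*39 + 5) = -208/(-7722 + 5) = -208/(-7717) = -208*(-1/7717) = 208/7717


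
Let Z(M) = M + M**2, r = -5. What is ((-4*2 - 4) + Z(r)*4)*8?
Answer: 544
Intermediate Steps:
((-4*2 - 4) + Z(r)*4)*8 = ((-4*2 - 4) - 5*(1 - 5)*4)*8 = ((-8 - 4) - 5*(-4)*4)*8 = (-12 + 20*4)*8 = (-12 + 80)*8 = 68*8 = 544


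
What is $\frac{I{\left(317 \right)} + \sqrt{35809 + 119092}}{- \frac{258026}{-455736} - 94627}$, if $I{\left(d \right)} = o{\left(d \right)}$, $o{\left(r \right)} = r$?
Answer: $- \frac{4249068}{1268372719} - \frac{13404 \sqrt{154901}}{1268372719} \approx -0.0075093$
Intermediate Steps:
$I{\left(d \right)} = d$
$\frac{I{\left(317 \right)} + \sqrt{35809 + 119092}}{- \frac{258026}{-455736} - 94627} = \frac{317 + \sqrt{35809 + 119092}}{- \frac{258026}{-455736} - 94627} = \frac{317 + \sqrt{154901}}{\left(-258026\right) \left(- \frac{1}{455736}\right) - 94627} = \frac{317 + \sqrt{154901}}{\frac{7589}{13404} - 94627} = \frac{317 + \sqrt{154901}}{- \frac{1268372719}{13404}} = \left(317 + \sqrt{154901}\right) \left(- \frac{13404}{1268372719}\right) = - \frac{4249068}{1268372719} - \frac{13404 \sqrt{154901}}{1268372719}$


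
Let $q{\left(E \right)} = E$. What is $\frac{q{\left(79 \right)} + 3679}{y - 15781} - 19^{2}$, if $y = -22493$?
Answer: $- \frac{6910336}{19137} \approx -361.1$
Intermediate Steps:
$\frac{q{\left(79 \right)} + 3679}{y - 15781} - 19^{2} = \frac{79 + 3679}{-22493 - 15781} - 19^{2} = \frac{3758}{-38274} - 361 = 3758 \left(- \frac{1}{38274}\right) - 361 = - \frac{1879}{19137} - 361 = - \frac{6910336}{19137}$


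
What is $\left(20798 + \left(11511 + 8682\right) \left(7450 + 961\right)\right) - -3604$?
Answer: $169867725$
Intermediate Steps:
$\left(20798 + \left(11511 + 8682\right) \left(7450 + 961\right)\right) - -3604 = \left(20798 + 20193 \cdot 8411\right) + 3604 = \left(20798 + 169843323\right) + 3604 = 169864121 + 3604 = 169867725$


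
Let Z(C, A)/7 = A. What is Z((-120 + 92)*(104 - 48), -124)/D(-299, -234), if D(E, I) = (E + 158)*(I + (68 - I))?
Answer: 217/2397 ≈ 0.090530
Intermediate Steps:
Z(C, A) = 7*A
D(E, I) = 10744 + 68*E (D(E, I) = (158 + E)*68 = 10744 + 68*E)
Z((-120 + 92)*(104 - 48), -124)/D(-299, -234) = (7*(-124))/(10744 + 68*(-299)) = -868/(10744 - 20332) = -868/(-9588) = -868*(-1/9588) = 217/2397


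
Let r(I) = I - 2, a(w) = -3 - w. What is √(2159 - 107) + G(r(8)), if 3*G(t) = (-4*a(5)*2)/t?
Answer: 32/9 + 6*√57 ≈ 48.855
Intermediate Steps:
r(I) = -2 + I
G(t) = 64/(3*t) (G(t) = ((-4*(-3 - 1*5)*2)/t)/3 = ((-4*(-3 - 5)*2)/t)/3 = ((-4*(-8)*2)/t)/3 = ((32*2)/t)/3 = (64/t)/3 = 64/(3*t))
√(2159 - 107) + G(r(8)) = √(2159 - 107) + 64/(3*(-2 + 8)) = √2052 + (64/3)/6 = 6*√57 + (64/3)*(⅙) = 6*√57 + 32/9 = 32/9 + 6*√57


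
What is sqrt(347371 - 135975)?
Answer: 2*sqrt(52849) ≈ 459.78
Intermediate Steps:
sqrt(347371 - 135975) = sqrt(211396) = 2*sqrt(52849)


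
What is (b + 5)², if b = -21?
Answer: 256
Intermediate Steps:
(b + 5)² = (-21 + 5)² = (-16)² = 256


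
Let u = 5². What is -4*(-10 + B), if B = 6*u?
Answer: -560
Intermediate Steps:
u = 25
B = 150 (B = 6*25 = 150)
-4*(-10 + B) = -4*(-10 + 150) = -4*140 = -1*560 = -560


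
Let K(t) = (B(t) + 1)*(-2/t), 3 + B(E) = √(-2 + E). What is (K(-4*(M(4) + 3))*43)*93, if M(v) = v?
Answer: -3999/7 + 3999*I*√30/14 ≈ -571.29 + 1564.5*I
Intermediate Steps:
B(E) = -3 + √(-2 + E)
K(t) = -2*(-2 + √(-2 + t))/t (K(t) = ((-3 + √(-2 + t)) + 1)*(-2/t) = (-2 + √(-2 + t))*(-2/t) = -2*(-2 + √(-2 + t))/t)
(K(-4*(M(4) + 3))*43)*93 = ((2*(2 - √(-2 - 4*(4 + 3)))/((-4*(4 + 3))))*43)*93 = ((2*(2 - √(-2 - 4*7))/((-4*7)))*43)*93 = ((2*(2 - √(-2 - 28))/(-28))*43)*93 = ((2*(-1/28)*(2 - √(-30)))*43)*93 = ((2*(-1/28)*(2 - I*√30))*43)*93 = ((-⅐ + I*√30/14)*43)*93 = (-43/7 + 43*I*√30/14)*93 = -3999/7 + 3999*I*√30/14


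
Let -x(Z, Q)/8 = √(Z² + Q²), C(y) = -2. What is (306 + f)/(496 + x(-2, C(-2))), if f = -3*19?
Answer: 7719/15344 + 249*√2/15344 ≈ 0.52601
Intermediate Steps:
x(Z, Q) = -8*√(Q² + Z²) (x(Z, Q) = -8*√(Z² + Q²) = -8*√(Q² + Z²))
f = -57
(306 + f)/(496 + x(-2, C(-2))) = (306 - 57)/(496 - 8*√((-2)² + (-2)²)) = 249/(496 - 8*√(4 + 4)) = 249/(496 - 16*√2)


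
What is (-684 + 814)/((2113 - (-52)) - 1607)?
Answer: 65/279 ≈ 0.23298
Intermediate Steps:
(-684 + 814)/((2113 - (-52)) - 1607) = 130/((2113 - 1*(-52)) - 1607) = 130/((2113 + 52) - 1607) = 130/(2165 - 1607) = 130/558 = 130*(1/558) = 65/279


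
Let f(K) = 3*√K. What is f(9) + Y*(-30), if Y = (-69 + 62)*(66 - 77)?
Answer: -2301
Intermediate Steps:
Y = 77 (Y = -7*(-11) = 77)
f(9) + Y*(-30) = 3*√9 + 77*(-30) = 3*3 - 2310 = 9 - 2310 = -2301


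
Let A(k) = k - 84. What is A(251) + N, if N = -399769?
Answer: -399602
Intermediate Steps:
A(k) = -84 + k
A(251) + N = (-84 + 251) - 399769 = 167 - 399769 = -399602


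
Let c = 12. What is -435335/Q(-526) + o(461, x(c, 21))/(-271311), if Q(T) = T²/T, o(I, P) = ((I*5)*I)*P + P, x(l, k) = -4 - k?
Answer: 44028147695/47569862 ≈ 925.55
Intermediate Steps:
o(I, P) = P + 5*P*I² (o(I, P) = ((5*I)*I)*P + P = (5*I²)*P + P = 5*P*I² + P = P + 5*P*I²)
Q(T) = T
-435335/Q(-526) + o(461, x(c, 21))/(-271311) = -435335/(-526) + ((-4 - 1*21)*(1 + 5*461²))/(-271311) = -435335*(-1/526) + ((-4 - 21)*(1 + 5*212521))*(-1/271311) = 435335/526 - 25*(1 + 1062605)*(-1/271311) = 435335/526 - 25*1062606*(-1/271311) = 435335/526 - 26565150*(-1/271311) = 435335/526 + 8855050/90437 = 44028147695/47569862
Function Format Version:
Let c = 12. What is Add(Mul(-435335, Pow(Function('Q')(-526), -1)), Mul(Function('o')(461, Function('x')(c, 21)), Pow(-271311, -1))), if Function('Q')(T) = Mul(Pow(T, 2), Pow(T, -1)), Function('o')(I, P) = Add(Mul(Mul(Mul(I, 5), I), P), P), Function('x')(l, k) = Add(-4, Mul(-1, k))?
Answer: Rational(44028147695, 47569862) ≈ 925.55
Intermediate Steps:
Function('o')(I, P) = Add(P, Mul(5, P, Pow(I, 2))) (Function('o')(I, P) = Add(Mul(Mul(Mul(5, I), I), P), P) = Add(Mul(Mul(5, Pow(I, 2)), P), P) = Add(Mul(5, P, Pow(I, 2)), P) = Add(P, Mul(5, P, Pow(I, 2))))
Function('Q')(T) = T
Add(Mul(-435335, Pow(Function('Q')(-526), -1)), Mul(Function('o')(461, Function('x')(c, 21)), Pow(-271311, -1))) = Add(Mul(-435335, Pow(-526, -1)), Mul(Mul(Add(-4, Mul(-1, 21)), Add(1, Mul(5, Pow(461, 2)))), Pow(-271311, -1))) = Add(Mul(-435335, Rational(-1, 526)), Mul(Mul(Add(-4, -21), Add(1, Mul(5, 212521))), Rational(-1, 271311))) = Add(Rational(435335, 526), Mul(Mul(-25, Add(1, 1062605)), Rational(-1, 271311))) = Add(Rational(435335, 526), Mul(Mul(-25, 1062606), Rational(-1, 271311))) = Add(Rational(435335, 526), Mul(-26565150, Rational(-1, 271311))) = Add(Rational(435335, 526), Rational(8855050, 90437)) = Rational(44028147695, 47569862)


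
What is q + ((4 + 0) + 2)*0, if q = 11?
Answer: 11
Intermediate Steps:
q + ((4 + 0) + 2)*0 = 11 + ((4 + 0) + 2)*0 = 11 + (4 + 2)*0 = 11 + 6*0 = 11 + 0 = 11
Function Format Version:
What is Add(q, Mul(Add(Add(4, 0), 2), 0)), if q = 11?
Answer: 11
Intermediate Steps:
Add(q, Mul(Add(Add(4, 0), 2), 0)) = Add(11, Mul(Add(Add(4, 0), 2), 0)) = Add(11, Mul(Add(4, 2), 0)) = Add(11, Mul(6, 0)) = Add(11, 0) = 11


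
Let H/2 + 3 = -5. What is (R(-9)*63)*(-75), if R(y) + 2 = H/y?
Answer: 1050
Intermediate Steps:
H = -16 (H = -6 + 2*(-5) = -6 - 10 = -16)
R(y) = -2 - 16/y
(R(-9)*63)*(-75) = ((-2 - 16/(-9))*63)*(-75) = ((-2 - 16*(-⅑))*63)*(-75) = ((-2 + 16/9)*63)*(-75) = -2/9*63*(-75) = -14*(-75) = 1050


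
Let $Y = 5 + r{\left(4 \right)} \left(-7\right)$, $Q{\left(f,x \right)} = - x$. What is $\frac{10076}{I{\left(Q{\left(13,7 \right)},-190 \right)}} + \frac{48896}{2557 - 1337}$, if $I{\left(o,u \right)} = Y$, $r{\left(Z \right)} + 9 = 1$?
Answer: $\frac{62604}{305} \approx 205.26$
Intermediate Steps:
$r{\left(Z \right)} = -8$ ($r{\left(Z \right)} = -9 + 1 = -8$)
$Y = 61$ ($Y = 5 - -56 = 5 + 56 = 61$)
$I{\left(o,u \right)} = 61$
$\frac{10076}{I{\left(Q{\left(13,7 \right)},-190 \right)}} + \frac{48896}{2557 - 1337} = \frac{10076}{61} + \frac{48896}{2557 - 1337} = 10076 \cdot \frac{1}{61} + \frac{48896}{2557 - 1337} = \frac{10076}{61} + \frac{48896}{1220} = \frac{10076}{61} + 48896 \cdot \frac{1}{1220} = \frac{10076}{61} + \frac{12224}{305} = \frac{62604}{305}$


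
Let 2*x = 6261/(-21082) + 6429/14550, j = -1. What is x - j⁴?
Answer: -47420631/51123850 ≈ -0.92756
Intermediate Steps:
x = 3703219/51123850 (x = (6261/(-21082) + 6429/14550)/2 = (6261*(-1/21082) + 6429*(1/14550))/2 = (-6261/21082 + 2143/4850)/2 = (½)*(3703219/25561925) = 3703219/51123850 ≈ 0.072436)
x - j⁴ = 3703219/51123850 - 1*(-1)⁴ = 3703219/51123850 - 1*1 = 3703219/51123850 - 1 = -47420631/51123850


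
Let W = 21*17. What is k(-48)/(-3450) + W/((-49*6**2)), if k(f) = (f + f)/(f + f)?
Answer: -3263/16100 ≈ -0.20267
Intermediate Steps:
W = 357
k(f) = 1 (k(f) = (2*f)/((2*f)) = (2*f)*(1/(2*f)) = 1)
k(-48)/(-3450) + W/((-49*6**2)) = 1/(-3450) + 357/((-49*6**2)) = 1*(-1/3450) + 357/((-49*36)) = -1/3450 + 357/(-1764) = -1/3450 + 357*(-1/1764) = -1/3450 - 17/84 = -3263/16100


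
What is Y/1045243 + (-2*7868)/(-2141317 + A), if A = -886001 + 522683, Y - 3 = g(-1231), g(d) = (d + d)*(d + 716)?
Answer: 456022473329/373993171615 ≈ 1.2193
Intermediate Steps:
g(d) = 2*d*(716 + d) (g(d) = (2*d)*(716 + d) = 2*d*(716 + d))
Y = 1267933 (Y = 3 + 2*(-1231)*(716 - 1231) = 3 + 2*(-1231)*(-515) = 3 + 1267930 = 1267933)
A = -363318
Y/1045243 + (-2*7868)/(-2141317 + A) = 1267933/1045243 + (-2*7868)/(-2141317 - 363318) = 1267933*(1/1045243) - 15736/(-2504635) = 1267933/1045243 - 15736*(-1/2504635) = 1267933/1045243 + 2248/357805 = 456022473329/373993171615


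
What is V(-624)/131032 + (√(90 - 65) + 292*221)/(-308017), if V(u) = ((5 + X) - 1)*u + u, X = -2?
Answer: -1129127501/5045010443 ≈ -0.22381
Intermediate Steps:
V(u) = 3*u (V(u) = ((5 - 2) - 1)*u + u = (3 - 1)*u + u = 2*u + u = 3*u)
V(-624)/131032 + (√(90 - 65) + 292*221)/(-308017) = (3*(-624))/131032 + (√(90 - 65) + 292*221)/(-308017) = -1872*1/131032 + (√25 + 64532)*(-1/308017) = -234/16379 + (5 + 64532)*(-1/308017) = -234/16379 + 64537*(-1/308017) = -234/16379 - 64537/308017 = -1129127501/5045010443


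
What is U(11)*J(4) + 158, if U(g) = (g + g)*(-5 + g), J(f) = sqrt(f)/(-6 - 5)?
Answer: 134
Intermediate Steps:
J(f) = -sqrt(f)/11 (J(f) = sqrt(f)/(-11) = -sqrt(f)/11)
U(g) = 2*g*(-5 + g) (U(g) = (2*g)*(-5 + g) = 2*g*(-5 + g))
U(11)*J(4) + 158 = (2*11*(-5 + 11))*(-sqrt(4)/11) + 158 = (2*11*6)*(-1/11*2) + 158 = 132*(-2/11) + 158 = -24 + 158 = 134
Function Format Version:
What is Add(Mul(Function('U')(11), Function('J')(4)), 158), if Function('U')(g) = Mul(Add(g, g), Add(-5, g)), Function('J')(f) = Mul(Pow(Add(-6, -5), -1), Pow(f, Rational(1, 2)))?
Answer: 134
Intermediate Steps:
Function('J')(f) = Mul(Rational(-1, 11), Pow(f, Rational(1, 2))) (Function('J')(f) = Mul(Pow(-11, -1), Pow(f, Rational(1, 2))) = Mul(Rational(-1, 11), Pow(f, Rational(1, 2))))
Function('U')(g) = Mul(2, g, Add(-5, g)) (Function('U')(g) = Mul(Mul(2, g), Add(-5, g)) = Mul(2, g, Add(-5, g)))
Add(Mul(Function('U')(11), Function('J')(4)), 158) = Add(Mul(Mul(2, 11, Add(-5, 11)), Mul(Rational(-1, 11), Pow(4, Rational(1, 2)))), 158) = Add(Mul(Mul(2, 11, 6), Mul(Rational(-1, 11), 2)), 158) = Add(Mul(132, Rational(-2, 11)), 158) = Add(-24, 158) = 134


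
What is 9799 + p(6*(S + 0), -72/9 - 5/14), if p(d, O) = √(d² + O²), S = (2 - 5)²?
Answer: 137951/14 ≈ 9853.6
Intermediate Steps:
S = 9 (S = (-3)² = 9)
p(d, O) = √(O² + d²)
9799 + p(6*(S + 0), -72/9 - 5/14) = 9799 + √((-72/9 - 5/14)² + (6*(9 + 0))²) = 9799 + √((-72*⅑ - 5*1/14)² + (6*9)²) = 9799 + √((-8 - 5/14)² + 54²) = 9799 + √((-117/14)² + 2916) = 9799 + √(13689/196 + 2916) = 9799 + √(585225/196) = 9799 + 765/14 = 137951/14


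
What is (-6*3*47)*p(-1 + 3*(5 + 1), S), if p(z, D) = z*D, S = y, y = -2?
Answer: 28764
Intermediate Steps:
S = -2
p(z, D) = D*z
(-6*3*47)*p(-1 + 3*(5 + 1), S) = (-6*3*47)*(-2*(-1 + 3*(5 + 1))) = (-18*47)*(-2*(-1 + 3*6)) = -(-1692)*(-1 + 18) = -(-1692)*17 = -846*(-34) = 28764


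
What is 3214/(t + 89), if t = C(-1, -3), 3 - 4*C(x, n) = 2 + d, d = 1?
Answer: 3214/89 ≈ 36.112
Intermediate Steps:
C(x, n) = 0 (C(x, n) = 3/4 - (2 + 1)/4 = 3/4 - 1/4*3 = 3/4 - 3/4 = 0)
t = 0
3214/(t + 89) = 3214/(0 + 89) = 3214/89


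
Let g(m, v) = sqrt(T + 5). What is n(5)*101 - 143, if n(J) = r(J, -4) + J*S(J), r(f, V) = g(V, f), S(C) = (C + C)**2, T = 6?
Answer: 50357 + 101*sqrt(11) ≈ 50692.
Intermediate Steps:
g(m, v) = sqrt(11) (g(m, v) = sqrt(6 + 5) = sqrt(11))
S(C) = 4*C**2 (S(C) = (2*C)**2 = 4*C**2)
r(f, V) = sqrt(11)
n(J) = sqrt(11) + 4*J**3 (n(J) = sqrt(11) + J*(4*J**2) = sqrt(11) + 4*J**3)
n(5)*101 - 143 = (sqrt(11) + 4*5**3)*101 - 143 = (sqrt(11) + 4*125)*101 - 143 = (sqrt(11) + 500)*101 - 143 = (500 + sqrt(11))*101 - 143 = (50500 + 101*sqrt(11)) - 143 = 50357 + 101*sqrt(11)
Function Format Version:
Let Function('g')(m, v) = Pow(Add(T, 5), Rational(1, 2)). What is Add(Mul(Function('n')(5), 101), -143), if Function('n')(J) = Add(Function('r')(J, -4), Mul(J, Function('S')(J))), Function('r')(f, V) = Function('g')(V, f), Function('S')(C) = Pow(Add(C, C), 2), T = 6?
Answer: Add(50357, Mul(101, Pow(11, Rational(1, 2)))) ≈ 50692.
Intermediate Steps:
Function('g')(m, v) = Pow(11, Rational(1, 2)) (Function('g')(m, v) = Pow(Add(6, 5), Rational(1, 2)) = Pow(11, Rational(1, 2)))
Function('S')(C) = Mul(4, Pow(C, 2)) (Function('S')(C) = Pow(Mul(2, C), 2) = Mul(4, Pow(C, 2)))
Function('r')(f, V) = Pow(11, Rational(1, 2))
Function('n')(J) = Add(Pow(11, Rational(1, 2)), Mul(4, Pow(J, 3))) (Function('n')(J) = Add(Pow(11, Rational(1, 2)), Mul(J, Mul(4, Pow(J, 2)))) = Add(Pow(11, Rational(1, 2)), Mul(4, Pow(J, 3))))
Add(Mul(Function('n')(5), 101), -143) = Add(Mul(Add(Pow(11, Rational(1, 2)), Mul(4, Pow(5, 3))), 101), -143) = Add(Mul(Add(Pow(11, Rational(1, 2)), Mul(4, 125)), 101), -143) = Add(Mul(Add(Pow(11, Rational(1, 2)), 500), 101), -143) = Add(Mul(Add(500, Pow(11, Rational(1, 2))), 101), -143) = Add(Add(50500, Mul(101, Pow(11, Rational(1, 2)))), -143) = Add(50357, Mul(101, Pow(11, Rational(1, 2))))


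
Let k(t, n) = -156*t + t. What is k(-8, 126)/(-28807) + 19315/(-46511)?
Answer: -614080845/1339842377 ≈ -0.45832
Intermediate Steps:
k(t, n) = -155*t
k(-8, 126)/(-28807) + 19315/(-46511) = -155*(-8)/(-28807) + 19315/(-46511) = 1240*(-1/28807) + 19315*(-1/46511) = -1240/28807 - 19315/46511 = -614080845/1339842377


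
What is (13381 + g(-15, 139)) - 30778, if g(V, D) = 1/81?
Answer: -1409156/81 ≈ -17397.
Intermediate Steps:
g(V, D) = 1/81
(13381 + g(-15, 139)) - 30778 = (13381 + 1/81) - 30778 = 1083862/81 - 30778 = -1409156/81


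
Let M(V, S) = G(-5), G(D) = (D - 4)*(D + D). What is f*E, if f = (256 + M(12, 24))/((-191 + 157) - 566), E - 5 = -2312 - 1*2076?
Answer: 252753/100 ≈ 2527.5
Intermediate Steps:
E = -4383 (E = 5 + (-2312 - 1*2076) = 5 + (-2312 - 2076) = 5 - 4388 = -4383)
G(D) = 2*D*(-4 + D) (G(D) = (-4 + D)*(2*D) = 2*D*(-4 + D))
M(V, S) = 90 (M(V, S) = 2*(-5)*(-4 - 5) = 2*(-5)*(-9) = 90)
f = -173/300 (f = (256 + 90)/((-191 + 157) - 566) = 346/(-34 - 566) = 346/(-600) = 346*(-1/600) = -173/300 ≈ -0.57667)
f*E = -173/300*(-4383) = 252753/100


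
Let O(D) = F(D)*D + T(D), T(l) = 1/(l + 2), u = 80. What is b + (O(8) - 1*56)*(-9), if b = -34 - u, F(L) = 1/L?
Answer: 3801/10 ≈ 380.10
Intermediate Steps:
F(L) = 1/L
T(l) = 1/(2 + l)
O(D) = 1 + 1/(2 + D) (O(D) = D/D + 1/(2 + D) = 1 + 1/(2 + D))
b = -114 (b = -34 - 1*80 = -34 - 80 = -114)
b + (O(8) - 1*56)*(-9) = -114 + ((3 + 8)/(2 + 8) - 1*56)*(-9) = -114 + (11/10 - 56)*(-9) = -114 - 549/10*(-9) = -114 + 4941/10 = 3801/10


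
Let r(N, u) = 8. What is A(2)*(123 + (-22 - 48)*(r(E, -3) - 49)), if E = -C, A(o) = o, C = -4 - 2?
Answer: 5986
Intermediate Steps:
C = -6
E = 6 (E = -1*(-6) = 6)
A(2)*(123 + (-22 - 48)*(r(E, -3) - 49)) = 2*(123 + (-22 - 48)*(8 - 49)) = 2*(123 - 70*(-41)) = 2*(123 + 2870) = 2*2993 = 5986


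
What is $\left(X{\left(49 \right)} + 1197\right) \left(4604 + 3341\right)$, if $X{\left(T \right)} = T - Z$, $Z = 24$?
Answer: $9708790$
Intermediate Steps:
$X{\left(T \right)} = -24 + T$ ($X{\left(T \right)} = T - 24 = -24 + T$)
$\left(X{\left(49 \right)} + 1197\right) \left(4604 + 3341\right) = \left(\left(-24 + 49\right) + 1197\right) \left(4604 + 3341\right) = \left(25 + 1197\right) 7945 = 1222 \cdot 7945 = 9708790$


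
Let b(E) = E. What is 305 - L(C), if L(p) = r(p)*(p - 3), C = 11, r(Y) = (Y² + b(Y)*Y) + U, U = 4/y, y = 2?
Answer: -1647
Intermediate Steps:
U = 2 (U = 4/2 = 4*(½) = 2)
r(Y) = 2 + 2*Y² (r(Y) = (Y² + Y*Y) + 2 = (Y² + Y²) + 2 = 2*Y² + 2 = 2 + 2*Y²)
L(p) = (-3 + p)*(2 + 2*p²) (L(p) = (2 + 2*p²)*(p - 3) = (2 + 2*p²)*(-3 + p) = (-3 + p)*(2 + 2*p²))
305 - L(C) = 305 - 2*(1 + 11²)*(-3 + 11) = 305 - 2*(1 + 121)*8 = 305 - 2*122*8 = 305 - 1*1952 = 305 - 1952 = -1647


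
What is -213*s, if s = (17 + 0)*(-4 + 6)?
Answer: -7242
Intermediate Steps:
s = 34 (s = 17*2 = 34)
-213*s = -213*34 = -7242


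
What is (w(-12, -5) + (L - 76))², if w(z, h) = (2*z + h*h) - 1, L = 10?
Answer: 4356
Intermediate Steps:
w(z, h) = -1 + h² + 2*z (w(z, h) = (2*z + h²) - 1 = (h² + 2*z) - 1 = -1 + h² + 2*z)
(w(-12, -5) + (L - 76))² = ((-1 + (-5)² + 2*(-12)) + (10 - 76))² = ((-1 + 25 - 24) - 66)² = (0 - 66)² = (-66)² = 4356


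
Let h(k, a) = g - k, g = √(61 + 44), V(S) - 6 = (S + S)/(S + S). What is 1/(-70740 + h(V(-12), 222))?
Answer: -70747/5005137904 - √105/5005137904 ≈ -1.4137e-5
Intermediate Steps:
V(S) = 7 (V(S) = 6 + (S + S)/(S + S) = 6 + (2*S)/((2*S)) = 6 + (2*S)*(1/(2*S)) = 6 + 1 = 7)
g = √105 ≈ 10.247
h(k, a) = √105 - k
1/(-70740 + h(V(-12), 222)) = 1/(-70740 + (√105 - 1*7)) = 1/(-70740 + (√105 - 7)) = 1/(-70740 + (-7 + √105)) = 1/(-70747 + √105)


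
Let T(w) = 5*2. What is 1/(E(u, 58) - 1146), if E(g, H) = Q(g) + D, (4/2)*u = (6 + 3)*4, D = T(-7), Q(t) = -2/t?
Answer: -9/10225 ≈ -0.00088020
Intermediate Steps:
T(w) = 10
D = 10
u = 18 (u = ((6 + 3)*4)/2 = (9*4)/2 = (½)*36 = 18)
E(g, H) = 10 - 2/g (E(g, H) = -2/g + 10 = 10 - 2/g)
1/(E(u, 58) - 1146) = 1/((10 - 2/18) - 1146) = 1/((10 - 2*1/18) - 1146) = 1/((10 - ⅑) - 1146) = 1/(89/9 - 1146) = 1/(-10225/9) = -9/10225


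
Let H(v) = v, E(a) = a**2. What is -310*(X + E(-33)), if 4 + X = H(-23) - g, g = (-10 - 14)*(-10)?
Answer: -254820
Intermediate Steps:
g = 240 (g = -24*(-10) = 240)
X = -267 (X = -4 + (-23 - 1*240) = -4 + (-23 - 240) = -4 - 263 = -267)
-310*(X + E(-33)) = -310*(-267 + (-33)**2) = -310*(-267 + 1089) = -310*822 = -254820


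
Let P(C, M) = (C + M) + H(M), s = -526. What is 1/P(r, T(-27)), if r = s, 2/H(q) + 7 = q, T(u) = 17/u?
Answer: -2781/1465286 ≈ -0.0018979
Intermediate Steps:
H(q) = 2/(-7 + q)
r = -526
P(C, M) = C + M + 2/(-7 + M) (P(C, M) = (C + M) + 2/(-7 + M) = C + M + 2/(-7 + M))
1/P(r, T(-27)) = 1/((2 + (-7 + 17/(-27))*(-526 + 17/(-27)))/(-7 + 17/(-27))) = 1/((2 + (-7 + 17*(-1/27))*(-526 + 17*(-1/27)))/(-7 + 17*(-1/27))) = 1/((2 + (-7 - 17/27)*(-526 - 17/27))/(-7 - 17/27)) = 1/((2 - 206/27*(-14219/27))/(-206/27)) = 1/(-27*(2 + 2929114/729)/206) = 1/(-27/206*2930572/729) = 1/(-1465286/2781) = -2781/1465286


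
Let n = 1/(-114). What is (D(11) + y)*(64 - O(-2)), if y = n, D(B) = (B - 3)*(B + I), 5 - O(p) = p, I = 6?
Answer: 15503/2 ≈ 7751.5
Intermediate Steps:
O(p) = 5 - p
D(B) = (-3 + B)*(6 + B) (D(B) = (B - 3)*(B + 6) = (-3 + B)*(6 + B))
n = -1/114 ≈ -0.0087719
y = -1/114 ≈ -0.0087719
(D(11) + y)*(64 - O(-2)) = ((-18 + 11**2 + 3*11) - 1/114)*(64 - (5 - 1*(-2))) = ((-18 + 121 + 33) - 1/114)*(64 - (5 + 2)) = (136 - 1/114)*(64 - 1*7) = 15503*(64 - 7)/114 = (15503/114)*57 = 15503/2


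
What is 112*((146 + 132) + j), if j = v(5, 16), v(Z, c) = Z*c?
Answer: 40096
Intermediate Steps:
j = 80 (j = 5*16 = 80)
112*((146 + 132) + j) = 112*((146 + 132) + 80) = 112*(278 + 80) = 112*358 = 40096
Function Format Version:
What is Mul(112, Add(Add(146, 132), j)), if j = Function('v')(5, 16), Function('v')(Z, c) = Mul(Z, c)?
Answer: 40096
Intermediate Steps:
j = 80 (j = Mul(5, 16) = 80)
Mul(112, Add(Add(146, 132), j)) = Mul(112, Add(Add(146, 132), 80)) = Mul(112, Add(278, 80)) = Mul(112, 358) = 40096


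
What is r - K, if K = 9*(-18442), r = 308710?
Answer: 474688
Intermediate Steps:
K = -165978
r - K = 308710 - 1*(-165978) = 308710 + 165978 = 474688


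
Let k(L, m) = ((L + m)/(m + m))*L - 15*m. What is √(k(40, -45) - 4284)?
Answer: I*√32461/3 ≈ 60.056*I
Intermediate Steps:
k(L, m) = -15*m + L*(L + m)/(2*m) (k(L, m) = ((L + m)/((2*m)))*L - 15*m = ((L + m)*(1/(2*m)))*L - 15*m = ((L + m)/(2*m))*L - 15*m = L*(L + m)/(2*m) - 15*m = -15*m + L*(L + m)/(2*m))
√(k(40, -45) - 4284) = √((½)*(40² - 45*(40 - 30*(-45)))/(-45) - 4284) = √((½)*(-1/45)*(1600 - 45*(40 + 1350)) - 4284) = √((½)*(-1/45)*(1600 - 45*1390) - 4284) = √((½)*(-1/45)*(1600 - 62550) - 4284) = √((½)*(-1/45)*(-60950) - 4284) = √(6095/9 - 4284) = √(-32461/9) = I*√32461/3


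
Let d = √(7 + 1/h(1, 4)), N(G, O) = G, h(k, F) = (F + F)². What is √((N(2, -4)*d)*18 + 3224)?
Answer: √(12896 + 18*√449)/2 ≈ 57.614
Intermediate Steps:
h(k, F) = 4*F² (h(k, F) = (2*F)² = 4*F²)
d = √449/8 (d = √(7 + 1/(4*4²)) = √(7 + 1/(4*16)) = √(7 + 1/64) = √(449/64) = √449/8 ≈ 2.6487)
√((N(2, -4)*d)*18 + 3224) = √((2*(√449/8))*18 + 3224) = √((√449/4)*18 + 3224) = √(9*√449/2 + 3224) = √(3224 + 9*√449/2)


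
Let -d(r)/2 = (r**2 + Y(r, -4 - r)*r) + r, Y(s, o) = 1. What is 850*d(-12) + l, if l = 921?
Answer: -203079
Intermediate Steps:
d(r) = -4*r - 2*r**2 (d(r) = -2*((r**2 + 1*r) + r) = -2*((r**2 + r) + r) = -2*((r + r**2) + r) = -2*(r**2 + 2*r) = -4*r - 2*r**2)
850*d(-12) + l = 850*(-2*(-12)*(2 - 12)) + 921 = 850*(-2*(-12)*(-10)) + 921 = 850*(-240) + 921 = -204000 + 921 = -203079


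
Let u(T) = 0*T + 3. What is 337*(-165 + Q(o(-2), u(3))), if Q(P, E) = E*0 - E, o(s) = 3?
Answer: -56616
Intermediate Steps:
u(T) = 3 (u(T) = 0 + 3 = 3)
Q(P, E) = -E (Q(P, E) = 0 - E = -E)
337*(-165 + Q(o(-2), u(3))) = 337*(-165 - 1*3) = 337*(-165 - 3) = 337*(-168) = -56616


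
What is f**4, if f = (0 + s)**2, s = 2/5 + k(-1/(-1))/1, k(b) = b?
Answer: 5764801/390625 ≈ 14.758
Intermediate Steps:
s = 7/5 (s = 2/5 - 1/(-1)/1 = 2*(1/5) - 1*(-1)*1 = 2/5 + 1*1 = 2/5 + 1 = 7/5 ≈ 1.4000)
f = 49/25 (f = (0 + 7/5)**2 = (7/5)**2 = 49/25 ≈ 1.9600)
f**4 = (49/25)**4 = 5764801/390625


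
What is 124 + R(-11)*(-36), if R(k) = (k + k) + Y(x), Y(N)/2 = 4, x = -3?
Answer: 628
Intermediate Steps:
Y(N) = 8 (Y(N) = 2*4 = 8)
R(k) = 8 + 2*k (R(k) = (k + k) + 8 = 2*k + 8 = 8 + 2*k)
124 + R(-11)*(-36) = 124 + (8 + 2*(-11))*(-36) = 124 + (8 - 22)*(-36) = 124 - 14*(-36) = 124 + 504 = 628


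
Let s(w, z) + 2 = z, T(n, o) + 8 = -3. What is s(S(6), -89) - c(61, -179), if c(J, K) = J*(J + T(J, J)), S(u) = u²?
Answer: -3141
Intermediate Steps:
T(n, o) = -11 (T(n, o) = -8 - 3 = -11)
s(w, z) = -2 + z
c(J, K) = J*(-11 + J) (c(J, K) = J*(J - 11) = J*(-11 + J))
s(S(6), -89) - c(61, -179) = (-2 - 89) - 61*(-11 + 61) = -91 - 61*50 = -91 - 1*3050 = -91 - 3050 = -3141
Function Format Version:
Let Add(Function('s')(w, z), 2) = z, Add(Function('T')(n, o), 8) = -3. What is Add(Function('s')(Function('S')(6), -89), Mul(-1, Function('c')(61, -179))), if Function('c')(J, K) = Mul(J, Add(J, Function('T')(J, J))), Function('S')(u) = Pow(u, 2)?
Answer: -3141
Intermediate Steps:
Function('T')(n, o) = -11 (Function('T')(n, o) = Add(-8, -3) = -11)
Function('s')(w, z) = Add(-2, z)
Function('c')(J, K) = Mul(J, Add(-11, J)) (Function('c')(J, K) = Mul(J, Add(J, -11)) = Mul(J, Add(-11, J)))
Add(Function('s')(Function('S')(6), -89), Mul(-1, Function('c')(61, -179))) = Add(Add(-2, -89), Mul(-1, Mul(61, Add(-11, 61)))) = Add(-91, Mul(-1, Mul(61, 50))) = Add(-91, Mul(-1, 3050)) = Add(-91, -3050) = -3141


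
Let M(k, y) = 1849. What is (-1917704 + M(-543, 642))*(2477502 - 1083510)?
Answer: -2670686543160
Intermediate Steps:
(-1917704 + M(-543, 642))*(2477502 - 1083510) = (-1917704 + 1849)*(2477502 - 1083510) = -1915855*1393992 = -2670686543160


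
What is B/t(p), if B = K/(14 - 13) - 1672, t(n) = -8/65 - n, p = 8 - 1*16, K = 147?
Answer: -99125/512 ≈ -193.60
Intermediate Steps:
p = -8 (p = 8 - 16 = -8)
t(n) = -8/65 - n (t(n) = -8*1/65 - n = -8/65 - n)
B = -1525 (B = 147/(14 - 13) - 1672 = 147/1 - 1672 = 1*147 - 1672 = 147 - 1672 = -1525)
B/t(p) = -1525/(-8/65 - 1*(-8)) = -1525/(-8/65 + 8) = -1525/512/65 = -1525*65/512 = -99125/512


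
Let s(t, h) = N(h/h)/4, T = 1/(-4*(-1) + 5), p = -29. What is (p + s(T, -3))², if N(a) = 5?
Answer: 12321/16 ≈ 770.06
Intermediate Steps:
T = ⅑ (T = 1/(4 + 5) = 1/9 = ⅑ ≈ 0.11111)
s(t, h) = 5/4
(p + s(T, -3))² = (-29 + 5/4)² = (-111/4)² = 12321/16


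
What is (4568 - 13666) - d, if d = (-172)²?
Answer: -38682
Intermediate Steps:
d = 29584
(4568 - 13666) - d = (4568 - 13666) - 1*29584 = -9098 - 29584 = -38682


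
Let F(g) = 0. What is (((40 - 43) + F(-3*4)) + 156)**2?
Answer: 23409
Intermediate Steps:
(((40 - 43) + F(-3*4)) + 156)**2 = (((40 - 43) + 0) + 156)**2 = ((-3 + 0) + 156)**2 = (-3 + 156)**2 = 153**2 = 23409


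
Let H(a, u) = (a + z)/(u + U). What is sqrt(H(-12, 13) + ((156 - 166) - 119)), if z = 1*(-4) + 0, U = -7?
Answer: I*sqrt(1185)/3 ≈ 11.475*I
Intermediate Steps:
z = -4 (z = -4 + 0 = -4)
H(a, u) = (-4 + a)/(-7 + u) (H(a, u) = (a - 4)/(u - 7) = (-4 + a)/(-7 + u))
sqrt(H(-12, 13) + ((156 - 166) - 119)) = sqrt((-4 - 12)/(-7 + 13) + ((156 - 166) - 119)) = sqrt(-16/6 + (-10 - 119)) = sqrt((1/6)*(-16) - 129) = sqrt(-8/3 - 129) = sqrt(-395/3) = I*sqrt(1185)/3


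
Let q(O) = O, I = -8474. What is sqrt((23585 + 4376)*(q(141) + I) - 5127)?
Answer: 2*I*sqrt(58251035) ≈ 15264.0*I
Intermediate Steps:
sqrt((23585 + 4376)*(q(141) + I) - 5127) = sqrt((23585 + 4376)*(141 - 8474) - 5127) = sqrt(27961*(-8333) - 5127) = sqrt(-232999013 - 5127) = sqrt(-233004140) = 2*I*sqrt(58251035)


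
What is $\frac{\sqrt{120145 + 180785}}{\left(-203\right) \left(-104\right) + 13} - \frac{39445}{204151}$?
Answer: $- \frac{39445}{204151} + \frac{\sqrt{300930}}{21125} \approx -0.16725$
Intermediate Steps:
$\frac{\sqrt{120145 + 180785}}{\left(-203\right) \left(-104\right) + 13} - \frac{39445}{204151} = \frac{\sqrt{300930}}{21112 + 13} - \frac{39445}{204151} = \frac{\sqrt{300930}}{21125} - \frac{39445}{204151} = - \frac{39445}{204151} + \frac{\sqrt{300930}}{21125}$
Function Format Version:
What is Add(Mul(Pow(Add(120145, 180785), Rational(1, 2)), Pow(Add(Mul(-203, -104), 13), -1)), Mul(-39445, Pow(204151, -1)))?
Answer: Add(Rational(-39445, 204151), Mul(Rational(1, 21125), Pow(300930, Rational(1, 2)))) ≈ -0.16725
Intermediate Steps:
Add(Mul(Pow(Add(120145, 180785), Rational(1, 2)), Pow(Add(Mul(-203, -104), 13), -1)), Mul(-39445, Pow(204151, -1))) = Add(Mul(Pow(300930, Rational(1, 2)), Pow(Add(21112, 13), -1)), Mul(-39445, Rational(1, 204151))) = Add(Mul(Pow(300930, Rational(1, 2)), Pow(21125, -1)), Rational(-39445, 204151)) = Add(Mul(Pow(300930, Rational(1, 2)), Rational(1, 21125)), Rational(-39445, 204151)) = Add(Mul(Rational(1, 21125), Pow(300930, Rational(1, 2))), Rational(-39445, 204151)) = Add(Rational(-39445, 204151), Mul(Rational(1, 21125), Pow(300930, Rational(1, 2))))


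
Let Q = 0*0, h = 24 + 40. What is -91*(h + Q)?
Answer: -5824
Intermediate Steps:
h = 64
Q = 0
-91*(h + Q) = -91*(64 + 0) = -91*64 = -5824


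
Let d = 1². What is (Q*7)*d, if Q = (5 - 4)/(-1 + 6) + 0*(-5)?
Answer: 7/5 ≈ 1.4000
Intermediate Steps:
Q = ⅕ (Q = 1/5 + 0 = 1*(⅕) + 0 = ⅕ + 0 = ⅕ ≈ 0.20000)
d = 1
(Q*7)*d = ((⅕)*7)*1 = (7/5)*1 = 7/5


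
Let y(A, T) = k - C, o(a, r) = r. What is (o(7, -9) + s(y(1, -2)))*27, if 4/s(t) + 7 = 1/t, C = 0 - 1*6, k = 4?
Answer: -5949/23 ≈ -258.65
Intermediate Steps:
C = -6 (C = 0 - 6 = -6)
y(A, T) = 10 (y(A, T) = 4 - 1*(-6) = 4 + 6 = 10)
s(t) = 4/(-7 + 1/t)
(o(7, -9) + s(y(1, -2)))*27 = (-9 - 4*10/(-1 + 7*10))*27 = (-9 - 4*10/(-1 + 70))*27 = (-9 - 4*10/69)*27 = (-9 - 4*10*1/69)*27 = (-9 - 40/69)*27 = -661/69*27 = -5949/23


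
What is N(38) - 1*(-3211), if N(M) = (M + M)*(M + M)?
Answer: 8987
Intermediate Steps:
N(M) = 4*M² (N(M) = (2*M)*(2*M) = 4*M²)
N(38) - 1*(-3211) = 4*38² - 1*(-3211) = 4*1444 + 3211 = 5776 + 3211 = 8987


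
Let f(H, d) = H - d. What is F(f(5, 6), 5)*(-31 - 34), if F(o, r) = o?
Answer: 65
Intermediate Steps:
F(f(5, 6), 5)*(-31 - 34) = (5 - 1*6)*(-31 - 34) = (5 - 6)*(-65) = -1*(-65) = 65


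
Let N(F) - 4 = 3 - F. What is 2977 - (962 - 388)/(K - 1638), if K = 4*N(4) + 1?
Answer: 4838199/1625 ≈ 2977.4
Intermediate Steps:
N(F) = 7 - F (N(F) = 4 + (3 - F) = 7 - F)
K = 13 (K = 4*(7 - 1*4) + 1 = 4*(7 - 4) + 1 = 4*3 + 1 = 12 + 1 = 13)
2977 - (962 - 388)/(K - 1638) = 2977 - (962 - 388)/(13 - 1638) = 2977 - 574/(-1625) = 2977 - 574*(-1)/1625 = 2977 - 1*(-574/1625) = 2977 + 574/1625 = 4838199/1625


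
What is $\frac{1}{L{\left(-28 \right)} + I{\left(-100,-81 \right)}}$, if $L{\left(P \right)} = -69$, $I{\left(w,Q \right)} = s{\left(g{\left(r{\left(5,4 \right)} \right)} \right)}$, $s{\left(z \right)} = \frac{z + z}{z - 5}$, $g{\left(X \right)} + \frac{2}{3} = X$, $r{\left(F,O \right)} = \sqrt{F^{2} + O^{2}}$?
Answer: $- \frac{485}{28988} - \frac{9 \sqrt{41}}{28988} \approx -0.018719$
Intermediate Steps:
$g{\left(X \right)} = - \frac{2}{3} + X$
$s{\left(z \right)} = \frac{2 z}{-5 + z}$
$I{\left(w,Q \right)} = \frac{2 \left(- \frac{2}{3} + \sqrt{41}\right)}{- \frac{17}{3} + \sqrt{41}}$ ($I{\left(w,Q \right)} = \frac{2 \left(- \frac{2}{3} + \sqrt{5^{2} + 4^{2}}\right)}{-5 - \left(\frac{2}{3} - \sqrt{5^{2} + 4^{2}}\right)} = \frac{2 \left(- \frac{2}{3} + \sqrt{25 + 16}\right)}{-5 - \left(\frac{2}{3} - \sqrt{25 + 16}\right)} = \frac{2 \left(- \frac{2}{3} + \sqrt{41}\right)}{-5 - \left(\frac{2}{3} - \sqrt{41}\right)} = \frac{2 \left(- \frac{2}{3} + \sqrt{41}\right)}{- \frac{17}{3} + \sqrt{41}}$)
$\frac{1}{L{\left(-28 \right)} + I{\left(-100,-81 \right)}} = \frac{1}{-69 + \left(\frac{67}{8} + \frac{9 \sqrt{41}}{8}\right)} = \frac{1}{- \frac{485}{8} + \frac{9 \sqrt{41}}{8}}$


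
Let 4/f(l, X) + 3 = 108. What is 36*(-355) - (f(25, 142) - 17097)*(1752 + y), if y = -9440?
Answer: -13802693428/105 ≈ -1.3145e+8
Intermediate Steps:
f(l, X) = 4/105 (f(l, X) = 4/(-3 + 108) = 4/105)
36*(-355) - (f(25, 142) - 17097)*(1752 + y) = 36*(-355) - (4/105 - 17097)*(1752 - 9440) = -12780 - (-1795181)*(-7688)/105 = -12780 - 1*13801351528/105 = -12780 - 13801351528/105 = -13802693428/105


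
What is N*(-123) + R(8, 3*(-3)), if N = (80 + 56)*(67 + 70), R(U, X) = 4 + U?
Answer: -2291724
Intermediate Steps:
N = 18632 (N = 136*137 = 18632)
N*(-123) + R(8, 3*(-3)) = 18632*(-123) + (4 + 8) = -2291736 + 12 = -2291724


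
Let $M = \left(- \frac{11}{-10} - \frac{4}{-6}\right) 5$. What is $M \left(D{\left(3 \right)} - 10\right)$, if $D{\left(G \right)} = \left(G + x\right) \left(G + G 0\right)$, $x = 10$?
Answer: $\frac{1537}{6} \approx 256.17$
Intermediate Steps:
$M = \frac{53}{6}$ ($M = \left(\left(-11\right) \left(- \frac{1}{10}\right) - - \frac{2}{3}\right) 5 = \left(\frac{11}{10} + \frac{2}{3}\right) 5 = \frac{53}{30} \cdot 5 = \frac{53}{6} \approx 8.8333$)
$D{\left(G \right)} = G \left(10 + G\right)$ ($D{\left(G \right)} = \left(G + 10\right) \left(G + G 0\right) = \left(10 + G\right) \left(G + 0\right) = \left(10 + G\right) G = G \left(10 + G\right)$)
$M \left(D{\left(3 \right)} - 10\right) = \frac{53 \left(3 \left(10 + 3\right) - 10\right)}{6} = \frac{53 \left(3 \cdot 13 - 10\right)}{6} = \frac{53 \left(39 - 10\right)}{6} = \frac{53}{6} \cdot 29 = \frac{1537}{6}$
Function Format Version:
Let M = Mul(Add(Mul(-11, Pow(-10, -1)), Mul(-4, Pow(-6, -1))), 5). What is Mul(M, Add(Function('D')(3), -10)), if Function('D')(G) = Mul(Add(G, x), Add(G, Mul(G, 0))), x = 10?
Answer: Rational(1537, 6) ≈ 256.17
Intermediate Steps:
M = Rational(53, 6) (M = Mul(Add(Mul(-11, Rational(-1, 10)), Mul(-4, Rational(-1, 6))), 5) = Mul(Add(Rational(11, 10), Rational(2, 3)), 5) = Mul(Rational(53, 30), 5) = Rational(53, 6) ≈ 8.8333)
Function('D')(G) = Mul(G, Add(10, G)) (Function('D')(G) = Mul(Add(G, 10), Add(G, Mul(G, 0))) = Mul(Add(10, G), Add(G, 0)) = Mul(Add(10, G), G) = Mul(G, Add(10, G)))
Mul(M, Add(Function('D')(3), -10)) = Mul(Rational(53, 6), Add(Mul(3, Add(10, 3)), -10)) = Mul(Rational(53, 6), Add(Mul(3, 13), -10)) = Mul(Rational(53, 6), Add(39, -10)) = Mul(Rational(53, 6), 29) = Rational(1537, 6)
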